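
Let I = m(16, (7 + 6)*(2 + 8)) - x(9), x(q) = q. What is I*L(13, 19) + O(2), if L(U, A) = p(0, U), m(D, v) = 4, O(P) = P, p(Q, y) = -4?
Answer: 22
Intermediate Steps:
L(U, A) = -4
I = -5 (I = 4 - 1*9 = 4 - 9 = -5)
I*L(13, 19) + O(2) = -5*(-4) + 2 = 20 + 2 = 22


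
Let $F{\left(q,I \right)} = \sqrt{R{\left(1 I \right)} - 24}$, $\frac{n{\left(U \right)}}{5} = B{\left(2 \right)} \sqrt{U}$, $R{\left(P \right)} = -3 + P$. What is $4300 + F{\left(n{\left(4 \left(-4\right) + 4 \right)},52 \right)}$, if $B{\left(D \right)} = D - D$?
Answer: $4305$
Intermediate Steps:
$B{\left(D \right)} = 0$
$n{\left(U \right)} = 0$ ($n{\left(U \right)} = 5 \cdot 0 \sqrt{U} = 5 \cdot 0 = 0$)
$F{\left(q,I \right)} = \sqrt{-27 + I}$ ($F{\left(q,I \right)} = \sqrt{\left(-3 + 1 I\right) - 24} = \sqrt{\left(-3 + I\right) - 24} = \sqrt{-27 + I}$)
$4300 + F{\left(n{\left(4 \left(-4\right) + 4 \right)},52 \right)} = 4300 + \sqrt{-27 + 52} = 4300 + \sqrt{25} = 4300 + 5 = 4305$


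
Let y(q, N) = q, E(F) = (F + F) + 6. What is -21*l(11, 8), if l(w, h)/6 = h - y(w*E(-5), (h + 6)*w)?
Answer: -6552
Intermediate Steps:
E(F) = 6 + 2*F (E(F) = 2*F + 6 = 6 + 2*F)
l(w, h) = 6*h + 24*w (l(w, h) = 6*(h - w*(6 + 2*(-5))) = 6*(h - w*(6 - 10)) = 6*(h - w*(-4)) = 6*(h - (-4)*w) = 6*(h + 4*w) = 6*h + 24*w)
-21*l(11, 8) = -21*(6*8 + 24*11) = -21*(48 + 264) = -21*312 = -6552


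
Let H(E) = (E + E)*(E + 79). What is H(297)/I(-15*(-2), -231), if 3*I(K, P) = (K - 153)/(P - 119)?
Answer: 78170400/41 ≈ 1.9066e+6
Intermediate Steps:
I(K, P) = (-153 + K)/(3*(-119 + P)) (I(K, P) = ((K - 153)/(P - 119))/3 = ((-153 + K)/(-119 + P))/3 = (-153 + K)/(3*(-119 + P)))
H(E) = 2*E*(79 + E) (H(E) = (2*E)*(79 + E) = 2*E*(79 + E))
H(297)/I(-15*(-2), -231) = (2*297*(79 + 297))/(((-153 - 15*(-2))/(3*(-119 - 231)))) = (2*297*376)/(((⅓)*(-153 + 30)/(-350))) = 223344/(((⅓)*(-1/350)*(-123))) = 223344/(41/350) = 223344*(350/41) = 78170400/41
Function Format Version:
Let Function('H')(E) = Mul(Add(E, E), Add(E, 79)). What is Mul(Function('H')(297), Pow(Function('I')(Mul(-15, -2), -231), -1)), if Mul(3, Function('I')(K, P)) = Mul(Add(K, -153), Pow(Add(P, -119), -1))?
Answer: Rational(78170400, 41) ≈ 1.9066e+6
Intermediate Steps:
Function('I')(K, P) = Mul(Rational(1, 3), Pow(Add(-119, P), -1), Add(-153, K)) (Function('I')(K, P) = Mul(Rational(1, 3), Mul(Add(K, -153), Pow(Add(P, -119), -1))) = Mul(Rational(1, 3), Mul(Add(-153, K), Pow(Add(-119, P), -1))) = Mul(Rational(1, 3), Mul(Pow(Add(-119, P), -1), Add(-153, K))) = Mul(Rational(1, 3), Pow(Add(-119, P), -1), Add(-153, K)))
Function('H')(E) = Mul(2, E, Add(79, E)) (Function('H')(E) = Mul(Mul(2, E), Add(79, E)) = Mul(2, E, Add(79, E)))
Mul(Function('H')(297), Pow(Function('I')(Mul(-15, -2), -231), -1)) = Mul(Mul(2, 297, Add(79, 297)), Pow(Mul(Rational(1, 3), Pow(Add(-119, -231), -1), Add(-153, Mul(-15, -2))), -1)) = Mul(Mul(2, 297, 376), Pow(Mul(Rational(1, 3), Pow(-350, -1), Add(-153, 30)), -1)) = Mul(223344, Pow(Mul(Rational(1, 3), Rational(-1, 350), -123), -1)) = Mul(223344, Pow(Rational(41, 350), -1)) = Mul(223344, Rational(350, 41)) = Rational(78170400, 41)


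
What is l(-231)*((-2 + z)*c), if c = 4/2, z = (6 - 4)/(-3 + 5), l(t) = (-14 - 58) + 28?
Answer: 88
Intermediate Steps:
l(t) = -44 (l(t) = -72 + 28 = -44)
z = 1 (z = 2/2 = 2*(½) = 1)
c = 2 (c = 4*(½) = 2)
l(-231)*((-2 + z)*c) = -44*(-2 + 1)*2 = -(-44)*2 = -44*(-2) = 88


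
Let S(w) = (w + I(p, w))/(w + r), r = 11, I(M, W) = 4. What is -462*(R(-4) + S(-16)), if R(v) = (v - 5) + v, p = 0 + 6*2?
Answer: 24486/5 ≈ 4897.2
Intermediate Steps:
p = 12 (p = 0 + 12 = 12)
R(v) = -5 + 2*v (R(v) = (-5 + v) + v = -5 + 2*v)
S(w) = (4 + w)/(11 + w) (S(w) = (w + 4)/(w + 11) = (4 + w)/(11 + w))
-462*(R(-4) + S(-16)) = -462*((-5 + 2*(-4)) + (4 - 16)/(11 - 16)) = -462*((-5 - 8) - 12/(-5)) = -462*(-13 - ⅕*(-12)) = -462*(-13 + 12/5) = -462*(-53/5) = 24486/5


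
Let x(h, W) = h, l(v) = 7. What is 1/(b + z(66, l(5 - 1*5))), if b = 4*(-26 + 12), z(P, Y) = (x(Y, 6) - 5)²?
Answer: -1/52 ≈ -0.019231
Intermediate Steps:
z(P, Y) = (-5 + Y)² (z(P, Y) = (Y - 5)² = (-5 + Y)²)
b = -56 (b = 4*(-14) = -56)
1/(b + z(66, l(5 - 1*5))) = 1/(-56 + (-5 + 7)²) = 1/(-56 + 2²) = 1/(-56 + 4) = 1/(-52) = -1/52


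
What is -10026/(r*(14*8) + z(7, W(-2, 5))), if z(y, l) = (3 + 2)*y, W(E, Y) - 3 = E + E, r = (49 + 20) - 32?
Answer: -3342/1393 ≈ -2.3991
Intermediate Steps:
r = 37 (r = 69 - 32 = 37)
W(E, Y) = 3 + 2*E (W(E, Y) = 3 + (E + E) = 3 + 2*E)
z(y, l) = 5*y
-10026/(r*(14*8) + z(7, W(-2, 5))) = -10026/(37*(14*8) + 5*7) = -10026/(37*112 + 35) = -10026/(4144 + 35) = -10026/4179 = -10026*1/4179 = -3342/1393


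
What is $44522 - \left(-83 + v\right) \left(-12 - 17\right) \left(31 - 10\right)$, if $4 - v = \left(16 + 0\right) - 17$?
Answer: $-2980$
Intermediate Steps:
$v = 5$ ($v = 4 - \left(\left(16 + 0\right) - 17\right) = 4 - \left(16 - 17\right) = 4 - -1 = 4 + 1 = 5$)
$44522 - \left(-83 + v\right) \left(-12 - 17\right) \left(31 - 10\right) = 44522 - \left(-83 + 5\right) \left(-12 - 17\right) \left(31 - 10\right) = 44522 - - 78 \left(\left(-29\right) 21\right) = 44522 - \left(-78\right) \left(-609\right) = 44522 - 47502 = -2980$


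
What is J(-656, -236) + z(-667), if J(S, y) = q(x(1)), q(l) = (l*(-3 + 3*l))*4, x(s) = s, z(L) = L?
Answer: -667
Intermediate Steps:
q(l) = 4*l*(-3 + 3*l)
J(S, y) = 0 (J(S, y) = 12*1*(-1 + 1) = 12*1*0 = 0)
J(-656, -236) + z(-667) = 0 - 667 = -667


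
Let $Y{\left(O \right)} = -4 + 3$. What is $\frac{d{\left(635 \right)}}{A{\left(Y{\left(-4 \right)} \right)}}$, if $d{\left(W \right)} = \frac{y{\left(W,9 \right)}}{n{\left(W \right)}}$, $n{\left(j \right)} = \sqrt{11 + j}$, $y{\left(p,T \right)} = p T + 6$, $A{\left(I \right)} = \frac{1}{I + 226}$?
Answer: $\frac{1287225 \sqrt{646}}{646} \approx 50645.0$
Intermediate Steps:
$Y{\left(O \right)} = -1$
$A{\left(I \right)} = \frac{1}{226 + I}$
$y{\left(p,T \right)} = 6 + T p$ ($y{\left(p,T \right)} = T p + 6 = 6 + T p$)
$d{\left(W \right)} = \frac{6 + 9 W}{\sqrt{11 + W}}$
$\frac{d{\left(635 \right)}}{A{\left(Y{\left(-4 \right)} \right)}} = \frac{3 \frac{1}{\sqrt{11 + 635}} \left(2 + 3 \cdot 635\right)}{\frac{1}{226 - 1}} = \frac{3 \frac{1}{\sqrt{646}} \left(2 + 1905\right)}{\frac{1}{225}} = 3 \frac{\sqrt{646}}{646} \cdot 1907 \frac{1}{\frac{1}{225}} = \frac{5721 \sqrt{646}}{646} \cdot 225 = \frac{1287225 \sqrt{646}}{646}$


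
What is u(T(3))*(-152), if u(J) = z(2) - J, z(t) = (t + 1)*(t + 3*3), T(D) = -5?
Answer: -5776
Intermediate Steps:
z(t) = (1 + t)*(9 + t) (z(t) = (1 + t)*(t + 9) = (1 + t)*(9 + t))
u(J) = 33 - J (u(J) = (9 + 2² + 10*2) - J = (9 + 4 + 20) - J = 33 - J)
u(T(3))*(-152) = (33 - 1*(-5))*(-152) = (33 + 5)*(-152) = 38*(-152) = -5776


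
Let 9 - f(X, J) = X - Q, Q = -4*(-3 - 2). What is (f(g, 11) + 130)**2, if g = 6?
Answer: 23409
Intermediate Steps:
Q = 20 (Q = -4*(-5) = 20)
f(X, J) = 29 - X (f(X, J) = 9 - (X - 1*20) = 9 - (X - 20) = 9 - (-20 + X) = 9 + (20 - X) = 29 - X)
(f(g, 11) + 130)**2 = ((29 - 1*6) + 130)**2 = ((29 - 6) + 130)**2 = (23 + 130)**2 = 153**2 = 23409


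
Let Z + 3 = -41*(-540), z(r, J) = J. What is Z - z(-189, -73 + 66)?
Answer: 22144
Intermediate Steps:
Z = 22137 (Z = -3 - 41*(-540) = -3 + 22140 = 22137)
Z - z(-189, -73 + 66) = 22137 - (-73 + 66) = 22137 - 1*(-7) = 22137 + 7 = 22144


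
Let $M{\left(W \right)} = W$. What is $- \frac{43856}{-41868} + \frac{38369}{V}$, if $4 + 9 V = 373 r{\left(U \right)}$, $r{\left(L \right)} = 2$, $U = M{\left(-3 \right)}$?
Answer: $\frac{3622610195}{7766514} \approx 466.44$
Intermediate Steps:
$U = -3$
$V = \frac{742}{9}$ ($V = - \frac{4}{9} + \frac{373 \cdot 2}{9} = - \frac{4}{9} + \frac{1}{9} \cdot 746 = - \frac{4}{9} + \frac{746}{9} = \frac{742}{9} \approx 82.444$)
$- \frac{43856}{-41868} + \frac{38369}{V} = - \frac{43856}{-41868} + \frac{38369}{\frac{742}{9}} = \left(-43856\right) \left(- \frac{1}{41868}\right) + 38369 \cdot \frac{9}{742} = \frac{10964}{10467} + \frac{345321}{742} = \frac{3622610195}{7766514}$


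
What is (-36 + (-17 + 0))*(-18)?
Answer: 954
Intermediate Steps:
(-36 + (-17 + 0))*(-18) = (-36 - 17)*(-18) = -53*(-18) = 954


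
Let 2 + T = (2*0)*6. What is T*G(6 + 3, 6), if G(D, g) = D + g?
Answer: -30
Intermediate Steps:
T = -2 (T = -2 + (2*0)*6 = -2 + 0*6 = -2 + 0 = -2)
T*G(6 + 3, 6) = -2*((6 + 3) + 6) = -2*(9 + 6) = -2*15 = -30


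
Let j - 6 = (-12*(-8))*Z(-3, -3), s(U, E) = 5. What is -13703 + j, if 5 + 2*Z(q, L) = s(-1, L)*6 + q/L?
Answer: -12449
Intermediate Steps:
Z(q, L) = 25/2 + q/(2*L) (Z(q, L) = -5/2 + (5*6 + q/L)/2 = -5/2 + (30 + q/L)/2 = -5/2 + (15 + q/(2*L)) = 25/2 + q/(2*L))
j = 1254 (j = 6 + (-12*(-8))*((½)*(-3 + 25*(-3))/(-3)) = 6 + 96*((½)*(-⅓)*(-3 - 75)) = 6 + 96*((½)*(-⅓)*(-78)) = 6 + 96*13 = 6 + 1248 = 1254)
-13703 + j = -13703 + 1254 = -12449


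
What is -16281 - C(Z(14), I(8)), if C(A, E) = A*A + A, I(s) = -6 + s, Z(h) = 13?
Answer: -16463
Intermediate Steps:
C(A, E) = A + A**2 (C(A, E) = A**2 + A = A + A**2)
-16281 - C(Z(14), I(8)) = -16281 - 13*(1 + 13) = -16281 - 13*14 = -16281 - 1*182 = -16281 - 182 = -16463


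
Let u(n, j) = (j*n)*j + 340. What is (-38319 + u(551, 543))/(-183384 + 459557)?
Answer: 162423820/276173 ≈ 588.12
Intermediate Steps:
u(n, j) = 340 + n*j² (u(n, j) = n*j² + 340 = 340 + n*j²)
(-38319 + u(551, 543))/(-183384 + 459557) = (-38319 + (340 + 551*543²))/(-183384 + 459557) = (-38319 + (340 + 551*294849))/276173 = (-38319 + (340 + 162461799))*(1/276173) = (-38319 + 162462139)*(1/276173) = 162423820*(1/276173) = 162423820/276173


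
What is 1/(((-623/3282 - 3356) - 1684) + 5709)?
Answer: 3282/2195035 ≈ 0.0014952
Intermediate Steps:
1/(((-623/3282 - 3356) - 1684) + 5709) = 1/((-11015015/3282 - 1684) + 5709) = 1/(-16541903/3282 + 5709) = 1/(2195035/3282) = 3282/2195035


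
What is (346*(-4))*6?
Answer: -8304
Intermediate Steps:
(346*(-4))*6 = -1384*6 = -8304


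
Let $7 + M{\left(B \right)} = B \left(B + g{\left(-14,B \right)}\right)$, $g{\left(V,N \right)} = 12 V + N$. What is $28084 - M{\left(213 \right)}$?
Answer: $-26863$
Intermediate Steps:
$g{\left(V,N \right)} = N + 12 V$
$M{\left(B \right)} = -7 + B \left(-168 + 2 B\right)$ ($M{\left(B \right)} = -7 + B \left(B + \left(B + 12 \left(-14\right)\right)\right) = -7 + B \left(B + \left(B - 168\right)\right) = -7 + B \left(B + \left(-168 + B\right)\right) = -7 + B \left(-168 + 2 B\right)$)
$28084 - M{\left(213 \right)} = 28084 - \left(-7 + 213^{2} + 213 \left(-168 + 213\right)\right) = 28084 - \left(-7 + 45369 + 213 \cdot 45\right) = 28084 - \left(-7 + 45369 + 9585\right) = 28084 - 54947 = -26863$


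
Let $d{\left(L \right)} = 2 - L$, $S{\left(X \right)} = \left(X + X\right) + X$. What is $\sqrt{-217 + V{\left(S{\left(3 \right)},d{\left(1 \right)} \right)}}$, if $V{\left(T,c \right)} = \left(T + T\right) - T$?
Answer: $4 i \sqrt{13} \approx 14.422 i$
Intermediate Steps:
$S{\left(X \right)} = 3 X$ ($S{\left(X \right)} = 2 X + X = 3 X$)
$V{\left(T,c \right)} = T$ ($V{\left(T,c \right)} = 2 T - T = T$)
$\sqrt{-217 + V{\left(S{\left(3 \right)},d{\left(1 \right)} \right)}} = \sqrt{-217 + 3 \cdot 3} = \sqrt{-217 + 9} = \sqrt{-208} = 4 i \sqrt{13}$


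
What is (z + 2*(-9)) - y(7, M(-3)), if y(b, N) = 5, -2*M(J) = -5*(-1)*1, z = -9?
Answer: -32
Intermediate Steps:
M(J) = -5/2 (M(J) = -(-5*(-1))/2 = -5/2)
(z + 2*(-9)) - y(7, M(-3)) = (-9 + 2*(-9)) - 1*5 = (-9 - 18) - 5 = -27 - 5 = -32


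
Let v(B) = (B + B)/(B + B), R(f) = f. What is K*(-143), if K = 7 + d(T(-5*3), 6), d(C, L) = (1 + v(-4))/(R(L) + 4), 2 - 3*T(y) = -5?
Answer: -5148/5 ≈ -1029.6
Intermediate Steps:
v(B) = 1 (v(B) = (2*B)/((2*B)) = (2*B)*(1/(2*B)) = 1)
T(y) = 7/3 (T(y) = 2/3 - 1/3*(-5) = 2/3 + 5/3 = 7/3)
d(C, L) = 2/(4 + L) (d(C, L) = (1 + 1)/(L + 4) = 2/(4 + L))
K = 36/5 (K = 7 + 2/(4 + 6) = 7 + 2/10 = 7 + 2*(1/10) = 7 + 1/5 = 36/5 ≈ 7.2000)
K*(-143) = (36/5)*(-143) = -5148/5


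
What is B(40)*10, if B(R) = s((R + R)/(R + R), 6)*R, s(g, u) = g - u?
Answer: -2000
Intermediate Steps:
B(R) = -5*R (B(R) = ((R + R)/(R + R) - 1*6)*R = ((2*R)/((2*R)) - 6)*R = ((2*R)*(1/(2*R)) - 6)*R = (1 - 6)*R = -5*R)
B(40)*10 = -5*40*10 = -200*10 = -2000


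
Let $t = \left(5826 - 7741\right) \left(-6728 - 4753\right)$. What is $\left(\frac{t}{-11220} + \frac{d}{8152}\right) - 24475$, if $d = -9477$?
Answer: $- \frac{40299229757}{1524424} \approx -26436.0$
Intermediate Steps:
$t = 21986115$ ($t = \left(-1915\right) \left(-11481\right) = 21986115$)
$\left(\frac{t}{-11220} + \frac{d}{8152}\right) - 24475 = \left(\frac{21986115}{-11220} - \frac{9477}{8152}\right) - 24475 = \left(21986115 \left(- \frac{1}{11220}\right) - \frac{9477}{8152}\right) - 24475 = \left(- \frac{1465741}{748} - \frac{9477}{8152}\right) - 24475 = - \frac{2988952357}{1524424} - 24475 = - \frac{40299229757}{1524424}$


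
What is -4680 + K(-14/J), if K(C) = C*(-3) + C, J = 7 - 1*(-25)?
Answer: -37433/8 ≈ -4679.1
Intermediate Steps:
J = 32 (J = 7 + 25 = 32)
K(C) = -2*C (K(C) = -3*C + C = -2*C)
-4680 + K(-14/J) = -4680 - (-28)/32 = -4680 - 2*(-7/16) = -4680 + 7/8 = -37433/8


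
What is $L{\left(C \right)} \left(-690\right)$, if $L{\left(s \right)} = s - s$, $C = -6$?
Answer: $0$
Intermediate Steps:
$L{\left(s \right)} = 0$
$L{\left(C \right)} \left(-690\right) = 0 \left(-690\right) = 0$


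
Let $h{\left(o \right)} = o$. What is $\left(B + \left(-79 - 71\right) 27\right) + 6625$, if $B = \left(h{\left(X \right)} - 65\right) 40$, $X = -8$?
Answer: $-345$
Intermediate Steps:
$B = -2920$ ($B = \left(-8 - 65\right) 40 = \left(-73\right) 40 = -2920$)
$\left(B + \left(-79 - 71\right) 27\right) + 6625 = \left(-2920 + \left(-79 - 71\right) 27\right) + 6625 = \left(-2920 - 4050\right) + 6625 = -6970 + 6625 = -345$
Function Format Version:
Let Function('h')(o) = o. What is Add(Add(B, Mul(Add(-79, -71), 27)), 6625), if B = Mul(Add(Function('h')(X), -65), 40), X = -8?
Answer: -345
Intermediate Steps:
B = -2920 (B = Mul(Add(-8, -65), 40) = Mul(-73, 40) = -2920)
Add(Add(B, Mul(Add(-79, -71), 27)), 6625) = Add(Add(-2920, Mul(Add(-79, -71), 27)), 6625) = Add(Add(-2920, Mul(-150, 27)), 6625) = Add(Add(-2920, -4050), 6625) = Add(-6970, 6625) = -345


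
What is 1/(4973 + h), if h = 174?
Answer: 1/5147 ≈ 0.00019429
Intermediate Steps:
1/(4973 + h) = 1/(4973 + 174) = 1/5147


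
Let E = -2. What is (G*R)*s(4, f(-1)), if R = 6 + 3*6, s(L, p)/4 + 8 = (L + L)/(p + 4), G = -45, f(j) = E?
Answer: 17280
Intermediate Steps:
f(j) = -2
s(L, p) = -32 + 8*L/(4 + p) (s(L, p) = -32 + 4*((L + L)/(p + 4)) = -32 + 4*((2*L)/(4 + p)) = -32 + 4*(2*L/(4 + p)) = -32 + 8*L/(4 + p))
R = 24 (R = 6 + 18 = 24)
(G*R)*s(4, f(-1)) = (-45*24)*(8*(-16 + 4 - 4*(-2))/(4 - 2)) = -8640*(-16 + 4 + 8)/2 = -8640*(-4)/2 = -1080*(-16) = 17280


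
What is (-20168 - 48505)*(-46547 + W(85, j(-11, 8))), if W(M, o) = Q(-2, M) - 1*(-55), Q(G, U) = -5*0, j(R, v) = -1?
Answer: 3192745116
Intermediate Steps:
Q(G, U) = 0
W(M, o) = 55 (W(M, o) = 0 - 1*(-55) = 0 + 55 = 55)
(-20168 - 48505)*(-46547 + W(85, j(-11, 8))) = (-20168 - 48505)*(-46547 + 55) = -68673*(-46492) = 3192745116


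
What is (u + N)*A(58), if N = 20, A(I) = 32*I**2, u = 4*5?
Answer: 4305920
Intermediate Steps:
u = 20
(u + N)*A(58) = (20 + 20)*(32*58**2) = 40*(32*3364) = 40*107648 = 4305920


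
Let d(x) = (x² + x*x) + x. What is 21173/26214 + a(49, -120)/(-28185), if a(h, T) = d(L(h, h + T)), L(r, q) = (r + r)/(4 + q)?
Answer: 892842918019/1105553299170 ≈ 0.80760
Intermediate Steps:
L(r, q) = 2*r/(4 + q) (L(r, q) = (2*r)/(4 + q) = 2*r/(4 + q))
d(x) = x + 2*x² (d(x) = (x² + x²) + x = 2*x² + x = x + 2*x²)
a(h, T) = 2*h*(1 + 4*h/(4 + T + h))/(4 + T + h) (a(h, T) = (2*h/(4 + (h + T)))*(1 + 2*(2*h/(4 + (h + T)))) = (2*h/(4 + (T + h)))*(1 + 2*(2*h/(4 + (T + h)))) = (2*h/(4 + T + h))*(1 + 2*(2*h/(4 + T + h))) = (2*h/(4 + T + h))*(1 + 4*h/(4 + T + h)) = 2*h*(1 + 4*h/(4 + T + h))/(4 + T + h))
21173/26214 + a(49, -120)/(-28185) = 21173/26214 + (2*49*(4 - 120 + 5*49)/(4 - 120 + 49)²)/(-28185) = 21173*(1/26214) + (2*49*(4 - 120 + 245)/(-67)²)*(-1/28185) = 21173/26214 + (2*49*(1/4489)*129)*(-1/28185) = 21173/26214 + (12642/4489)*(-1/28185) = 21173/26214 - 4214/42174155 = 892842918019/1105553299170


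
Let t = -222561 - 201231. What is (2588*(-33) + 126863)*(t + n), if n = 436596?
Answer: 530841036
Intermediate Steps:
t = -423792
(2588*(-33) + 126863)*(t + n) = (2588*(-33) + 126863)*(-423792 + 436596) = (-85404 + 126863)*12804 = 41459*12804 = 530841036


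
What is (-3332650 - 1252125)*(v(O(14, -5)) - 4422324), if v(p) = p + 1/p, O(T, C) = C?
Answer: 20275384357930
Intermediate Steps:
(-3332650 - 1252125)*(v(O(14, -5)) - 4422324) = (-3332650 - 1252125)*((-5 + 1/(-5)) - 4422324) = -4584775*((-5 - ⅕) - 4422324) = -4584775*(-26/5 - 4422324) = -4584775*(-22111646/5) = 20275384357930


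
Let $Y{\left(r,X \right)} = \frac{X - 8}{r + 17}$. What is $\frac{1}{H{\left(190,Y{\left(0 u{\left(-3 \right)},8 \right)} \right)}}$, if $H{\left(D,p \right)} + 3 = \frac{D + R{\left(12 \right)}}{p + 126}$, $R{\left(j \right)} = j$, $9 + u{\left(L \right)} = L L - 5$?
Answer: $- \frac{63}{88} \approx -0.71591$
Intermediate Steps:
$u{\left(L \right)} = -14 + L^{2}$ ($u{\left(L \right)} = -9 + \left(L L - 5\right) = -9 + \left(L^{2} - 5\right) = -9 + \left(-5 + L^{2}\right) = -14 + L^{2}$)
$Y{\left(r,X \right)} = \frac{-8 + X}{17 + r}$
$H{\left(D,p \right)} = -3 + \frac{12 + D}{126 + p}$ ($H{\left(D,p \right)} = -3 + \frac{D + 12}{p + 126} = -3 + \frac{12 + D}{126 + p}$)
$\frac{1}{H{\left(190,Y{\left(0 u{\left(-3 \right)},8 \right)} \right)}} = \frac{1}{\frac{1}{126 + \frac{-8 + 8}{17 + 0 \left(-14 + \left(-3\right)^{2}\right)}} \left(-366 + 190 - 3 \frac{-8 + 8}{17 + 0 \left(-14 + \left(-3\right)^{2}\right)}\right)} = \frac{1}{\frac{1}{126 + \frac{1}{17 + 0 \left(-14 + 9\right)} 0} \left(-366 + 190 - 3 \frac{1}{17 + 0 \left(-14 + 9\right)} 0\right)} = \frac{1}{\frac{1}{126 + \frac{1}{17 + 0 \left(-5\right)} 0} \left(-366 + 190 - 3 \frac{1}{17 + 0 \left(-5\right)} 0\right)} = \frac{1}{\frac{1}{126 + \frac{1}{17 + 0} \cdot 0} \left(-366 + 190 - 3 \frac{1}{17 + 0} \cdot 0\right)} = \frac{1}{\frac{1}{126 + \frac{1}{17} \cdot 0} \left(-366 + 190 - 3 \cdot \frac{1}{17} \cdot 0\right)} = \frac{1}{\frac{1}{126 + 0} \left(-366 + 190 - 0\right)} = \frac{1}{\frac{1}{126} \left(-366 + 190 + 0\right)} = \frac{1}{\frac{1}{126} \left(-176\right)} = \frac{1}{- \frac{88}{63}} = - \frac{63}{88}$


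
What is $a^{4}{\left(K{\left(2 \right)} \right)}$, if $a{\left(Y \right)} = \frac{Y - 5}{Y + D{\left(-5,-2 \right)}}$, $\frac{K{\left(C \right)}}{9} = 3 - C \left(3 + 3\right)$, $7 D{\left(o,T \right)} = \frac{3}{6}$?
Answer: $\frac{2101386547456}{1647857448721} \approx 1.2752$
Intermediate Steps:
$D{\left(o,T \right)} = \frac{1}{14}$ ($D{\left(o,T \right)} = \frac{3 \cdot \frac{1}{6}}{7} = \frac{1}{7} \cdot \frac{1}{2} = \frac{1}{14}$)
$K{\left(C \right)} = 27 - 54 C$ ($K{\left(C \right)} = 9 \left(3 - C \left(3 + 3\right)\right) = 9 \left(3 - C 6\right) = 9 \left(3 - 6 C\right) = 27 - 54 C$)
$a{\left(Y \right)} = \frac{-5 + Y}{\frac{1}{14} + Y}$ ($a{\left(Y \right)} = \frac{Y - 5}{Y + \frac{1}{14}} = \frac{-5 + Y}{\frac{1}{14} + Y}$)
$a^{4}{\left(K{\left(2 \right)} \right)} = \left(\frac{14 \left(-5 + \left(27 - 108\right)\right)}{1 + 14 \left(27 - 108\right)}\right)^{4} = \left(\frac{14 \left(-5 - 81\right)}{1 + 14 \left(-81\right)}\right)^{4} = \left(14 \frac{1}{1 - 1134} \left(-86\right)\right)^{4} = \left(14 \frac{1}{-1133} \left(-86\right)\right)^{4} = \left(14 \left(- \frac{1}{1133}\right) \left(-86\right)\right)^{4} = \left(\frac{1204}{1133}\right)^{4} = \frac{2101386547456}{1647857448721}$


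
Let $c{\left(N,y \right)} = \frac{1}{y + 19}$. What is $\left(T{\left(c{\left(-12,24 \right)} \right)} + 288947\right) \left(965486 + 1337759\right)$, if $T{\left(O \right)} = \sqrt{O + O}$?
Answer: $665515733015 + \frac{2303245 \sqrt{86}}{43} \approx 6.6552 \cdot 10^{11}$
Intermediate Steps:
$c{\left(N,y \right)} = \frac{1}{19 + y}$
$T{\left(O \right)} = \sqrt{2} \sqrt{O}$ ($T{\left(O \right)} = \sqrt{2 O} = \sqrt{2} \sqrt{O}$)
$\left(T{\left(c{\left(-12,24 \right)} \right)} + 288947\right) \left(965486 + 1337759\right) = \left(\sqrt{2} \sqrt{\frac{1}{19 + 24}} + 288947\right) \left(965486 + 1337759\right) = \left(\sqrt{2} \sqrt{\frac{1}{43}} + 288947\right) 2303245 = \left(\frac{\sqrt{2}}{\sqrt{43}} + 288947\right) 2303245 = \left(\sqrt{2} \frac{\sqrt{43}}{43} + 288947\right) 2303245 = \left(\frac{\sqrt{86}}{43} + 288947\right) 2303245 = \left(288947 + \frac{\sqrt{86}}{43}\right) 2303245 = 665515733015 + \frac{2303245 \sqrt{86}}{43}$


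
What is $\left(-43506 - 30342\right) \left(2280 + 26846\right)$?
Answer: $-2150896848$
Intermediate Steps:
$\left(-43506 - 30342\right) \left(2280 + 26846\right) = \left(-73848\right) 29126 = -2150896848$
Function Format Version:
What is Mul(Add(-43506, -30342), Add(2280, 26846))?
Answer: -2150896848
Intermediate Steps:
Mul(Add(-43506, -30342), Add(2280, 26846)) = Mul(-73848, 29126) = -2150896848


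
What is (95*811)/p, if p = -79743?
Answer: -4055/4197 ≈ -0.96617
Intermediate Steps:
(95*811)/p = (95*811)/(-79743) = 77045*(-1/79743) = -4055/4197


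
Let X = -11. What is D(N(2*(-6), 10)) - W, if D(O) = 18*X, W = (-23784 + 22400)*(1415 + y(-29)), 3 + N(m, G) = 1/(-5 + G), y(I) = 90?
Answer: 2082722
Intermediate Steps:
N(m, G) = -3 + 1/(-5 + G)
W = -2082920 (W = (-23784 + 22400)*(1415 + 90) = -1384*1505 = -2082920)
D(O) = -198 (D(O) = 18*(-11) = -198)
D(N(2*(-6), 10)) - W = -198 - 1*(-2082920) = -198 + 2082920 = 2082722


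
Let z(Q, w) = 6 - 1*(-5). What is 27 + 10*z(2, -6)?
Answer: 137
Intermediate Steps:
z(Q, w) = 11 (z(Q, w) = 6 + 5 = 11)
27 + 10*z(2, -6) = 27 + 10*11 = 27 + 110 = 137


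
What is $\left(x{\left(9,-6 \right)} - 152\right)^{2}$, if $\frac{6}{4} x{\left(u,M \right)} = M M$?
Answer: $16384$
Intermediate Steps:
$x{\left(u,M \right)} = \frac{2 M^{2}}{3}$ ($x{\left(u,M \right)} = \frac{2 M M}{3} = \frac{2 M^{2}}{3}$)
$\left(x{\left(9,-6 \right)} - 152\right)^{2} = \left(\frac{2 \left(-6\right)^{2}}{3} - 152\right)^{2} = \left(\frac{2}{3} \cdot 36 - 152\right)^{2} = \left(24 - 152\right)^{2} = \left(-128\right)^{2} = 16384$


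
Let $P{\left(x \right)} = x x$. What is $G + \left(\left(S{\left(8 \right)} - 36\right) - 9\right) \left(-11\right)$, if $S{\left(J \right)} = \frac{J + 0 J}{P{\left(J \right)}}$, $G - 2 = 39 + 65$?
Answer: $\frac{4797}{8} \approx 599.63$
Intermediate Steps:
$G = 106$ ($G = 2 + \left(39 + 65\right) = 2 + 104 = 106$)
$P{\left(x \right)} = x^{2}$
$S{\left(J \right)} = \frac{1}{J}$ ($S{\left(J \right)} = \frac{J + 0 J}{J^{2}} = \frac{J + 0}{J^{2}} = \frac{J}{J^{2}} = \frac{1}{J}$)
$G + \left(\left(S{\left(8 \right)} - 36\right) - 9\right) \left(-11\right) = 106 + \left(\left(\frac{1}{8} - 36\right) - 9\right) \left(-11\right) = 106 + \left(- \frac{287}{8} - 9\right) \left(-11\right) = 106 - - \frac{3949}{8} = 106 + \frac{3949}{8} = \frac{4797}{8}$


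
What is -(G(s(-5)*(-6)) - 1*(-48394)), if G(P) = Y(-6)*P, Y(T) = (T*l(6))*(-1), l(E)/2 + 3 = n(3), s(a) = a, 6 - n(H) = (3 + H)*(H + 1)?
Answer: -40834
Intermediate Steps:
n(H) = 6 - (1 + H)*(3 + H) (n(H) = 6 - (3 + H)*(H + 1) = 6 - (3 + H)*(1 + H) = 6 - (1 + H)*(3 + H))
l(E) = -42 (l(E) = -6 + 2*(3 - 1*3² - 4*3) = -6 + 2*(3 - 1*9 - 12) = -6 + 2*(3 - 9 - 12) = -6 + 2*(-18) = -6 - 36 = -42)
Y(T) = 42*T (Y(T) = (T*(-42))*(-1) = -42*T*(-1) = 42*T)
G(P) = -252*P (G(P) = (42*(-6))*P = -252*P)
-(G(s(-5)*(-6)) - 1*(-48394)) = -(-(-1260)*(-6) - 1*(-48394)) = -(-252*30 + 48394) = -(-7560 + 48394) = -1*40834 = -40834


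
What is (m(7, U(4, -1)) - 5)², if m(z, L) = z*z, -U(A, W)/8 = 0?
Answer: 1936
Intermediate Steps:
U(A, W) = 0 (U(A, W) = -8*0 = 0)
m(z, L) = z²
(m(7, U(4, -1)) - 5)² = (7² - 5)² = (49 - 5)² = 44² = 1936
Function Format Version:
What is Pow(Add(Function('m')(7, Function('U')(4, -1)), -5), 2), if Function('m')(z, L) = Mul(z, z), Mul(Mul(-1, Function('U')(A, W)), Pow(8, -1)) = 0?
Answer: 1936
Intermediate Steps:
Function('U')(A, W) = 0 (Function('U')(A, W) = Mul(-8, 0) = 0)
Function('m')(z, L) = Pow(z, 2)
Pow(Add(Function('m')(7, Function('U')(4, -1)), -5), 2) = Pow(Add(Pow(7, 2), -5), 2) = Pow(Add(49, -5), 2) = Pow(44, 2) = 1936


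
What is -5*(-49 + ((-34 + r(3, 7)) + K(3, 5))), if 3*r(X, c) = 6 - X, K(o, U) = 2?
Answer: 400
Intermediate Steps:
r(X, c) = 2 - X/3 (r(X, c) = (6 - X)/3 = 2 - X/3)
-5*(-49 + ((-34 + r(3, 7)) + K(3, 5))) = -5*(-49 + ((-34 + (2 - 1/3*3)) + 2)) = -5*(-49 + ((-34 + (2 - 1)) + 2)) = -5*(-49 + ((-34 + 1) + 2)) = -5*(-49 + (-33 + 2)) = -5*(-49 - 31) = -5*(-80) = 400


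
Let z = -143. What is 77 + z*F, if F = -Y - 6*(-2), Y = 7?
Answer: -638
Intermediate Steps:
F = 5 (F = -1*7 - 6*(-2) = -7 + 12 = 5)
77 + z*F = 77 - 143*5 = 77 - 715 = -638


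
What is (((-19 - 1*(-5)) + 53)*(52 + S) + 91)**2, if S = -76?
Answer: 714025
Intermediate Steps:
(((-19 - 1*(-5)) + 53)*(52 + S) + 91)**2 = (((-19 - 1*(-5)) + 53)*(52 - 76) + 91)**2 = (((-19 + 5) + 53)*(-24) + 91)**2 = ((-14 + 53)*(-24) + 91)**2 = (39*(-24) + 91)**2 = (-936 + 91)**2 = (-845)**2 = 714025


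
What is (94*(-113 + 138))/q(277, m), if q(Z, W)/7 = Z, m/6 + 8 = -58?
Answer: 2350/1939 ≈ 1.2120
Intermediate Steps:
m = -396 (m = -48 + 6*(-58) = -48 - 348 = -396)
q(Z, W) = 7*Z
(94*(-113 + 138))/q(277, m) = (94*(-113 + 138))/((7*277)) = (94*25)/1939 = 2350*(1/1939) = 2350/1939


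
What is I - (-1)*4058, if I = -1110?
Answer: 2948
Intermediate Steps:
I - (-1)*4058 = -1110 - (-1)*4058 = -1110 - 1*(-4058) = -1110 + 4058 = 2948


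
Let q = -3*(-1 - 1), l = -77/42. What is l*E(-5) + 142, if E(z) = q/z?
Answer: 721/5 ≈ 144.20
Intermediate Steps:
l = -11/6 (l = -77*1/42 = -11/6 ≈ -1.8333)
q = 6 (q = -3*(-2) = 6)
E(z) = 6/z
l*E(-5) + 142 = -11/(-5) + 142 = -11*(-1)/5 + 142 = -11/6*(-6/5) + 142 = 11/5 + 142 = 721/5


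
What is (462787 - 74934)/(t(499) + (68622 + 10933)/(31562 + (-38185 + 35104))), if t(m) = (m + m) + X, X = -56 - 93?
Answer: 11046441293/24259924 ≈ 455.34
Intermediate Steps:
X = -149
t(m) = -149 + 2*m (t(m) = (m + m) - 149 = 2*m - 149 = -149 + 2*m)
(462787 - 74934)/(t(499) + (68622 + 10933)/(31562 + (-38185 + 35104))) = (462787 - 74934)/((-149 + 2*499) + (68622 + 10933)/(31562 + (-38185 + 35104))) = 387853/((-149 + 998) + 79555/(31562 - 3081)) = 387853/(849 + 79555/28481) = 387853/(24259924/28481) = 387853*(28481/24259924) = 11046441293/24259924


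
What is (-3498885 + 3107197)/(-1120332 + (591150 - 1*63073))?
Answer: 391688/592255 ≈ 0.66135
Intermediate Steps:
(-3498885 + 3107197)/(-1120332 + (591150 - 1*63073)) = -391688/(-1120332 + (591150 - 63073)) = -391688/(-1120332 + 528077) = -391688/(-592255) = -391688*(-1/592255) = 391688/592255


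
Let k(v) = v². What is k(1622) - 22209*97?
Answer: 476611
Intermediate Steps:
k(1622) - 22209*97 = 1622² - 22209*97 = 2630884 - 1*2154273 = 2630884 - 2154273 = 476611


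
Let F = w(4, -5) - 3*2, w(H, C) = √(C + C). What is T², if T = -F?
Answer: (6 - I*√10)² ≈ 26.0 - 37.947*I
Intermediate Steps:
w(H, C) = √2*√C (w(H, C) = √(2*C) = √2*√C)
F = -6 + I*√10 (F = √2*√(-5) - 3*2 = √2*(I*√5) - 6 = I*√10 - 6 = -6 + I*√10 ≈ -6.0 + 3.1623*I)
T = 6 - I*√10 (T = -(-6 + I*√10) = 6 - I*√10 ≈ 6.0 - 3.1623*I)
T² = (6 - I*√10)²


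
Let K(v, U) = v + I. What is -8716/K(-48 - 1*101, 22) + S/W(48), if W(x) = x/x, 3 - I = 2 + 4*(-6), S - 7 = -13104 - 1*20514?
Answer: -1039762/31 ≈ -33541.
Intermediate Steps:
S = -33611 (S = 7 + (-13104 - 1*20514) = 7 + (-13104 - 20514) = 7 - 33618 = -33611)
I = 25 (I = 3 - (2 + 4*(-6)) = 3 - (2 - 24) = 3 - 1*(-22) = 3 + 22 = 25)
W(x) = 1
K(v, U) = 25 + v (K(v, U) = v + 25 = 25 + v)
-8716/K(-48 - 1*101, 22) + S/W(48) = -8716/(25 + (-48 - 1*101)) - 33611/1 = -8716/(25 + (-48 - 101)) - 33611*1 = -8716/(25 - 149) - 33611 = -8716/(-124) - 33611 = -8716*(-1/124) - 33611 = 2179/31 - 33611 = -1039762/31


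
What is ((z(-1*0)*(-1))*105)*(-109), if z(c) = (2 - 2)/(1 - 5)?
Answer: 0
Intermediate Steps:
z(c) = 0 (z(c) = 0/(-4) = 0*(-¼) = 0)
((z(-1*0)*(-1))*105)*(-109) = ((0*(-1))*105)*(-109) = (0*105)*(-109) = 0*(-109) = 0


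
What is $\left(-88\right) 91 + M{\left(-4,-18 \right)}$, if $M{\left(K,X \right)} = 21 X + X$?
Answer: $-8404$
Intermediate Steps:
$M{\left(K,X \right)} = 22 X$
$\left(-88\right) 91 + M{\left(-4,-18 \right)} = \left(-88\right) 91 + 22 \left(-18\right) = -8008 - 396 = -8404$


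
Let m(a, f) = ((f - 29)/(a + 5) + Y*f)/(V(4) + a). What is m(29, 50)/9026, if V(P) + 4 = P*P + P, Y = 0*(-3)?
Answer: 7/4603260 ≈ 1.5207e-6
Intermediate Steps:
Y = 0
V(P) = -4 + P + P² (V(P) = -4 + (P*P + P) = -4 + (P² + P) = -4 + (P + P²) = -4 + P + P²)
m(a, f) = (-29 + f)/((5 + a)*(16 + a)) (m(a, f) = ((f - 29)/(a + 5) + 0*f)/((-4 + 4 + 4²) + a) = ((-29 + f)/(5 + a) + 0)/((-4 + 4 + 16) + a) = ((-29 + f)/(5 + a) + 0)/(16 + a) = ((-29 + f)/(5 + a))/(16 + a) = (-29 + f)/((5 + a)*(16 + a)))
m(29, 50)/9026 = ((-29 + 50)/(80 + 29² + 21*29))/9026 = (21/(80 + 841 + 609))*(1/9026) = (21/1530)*(1/9026) = ((1/1530)*21)*(1/9026) = (7/510)*(1/9026) = 7/4603260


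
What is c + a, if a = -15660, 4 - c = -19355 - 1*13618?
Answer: 17317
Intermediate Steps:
c = 32977 (c = 4 - (-19355 - 1*13618) = 4 - (-19355 - 13618) = 4 - 1*(-32973) = 4 + 32973 = 32977)
c + a = 32977 - 15660 = 17317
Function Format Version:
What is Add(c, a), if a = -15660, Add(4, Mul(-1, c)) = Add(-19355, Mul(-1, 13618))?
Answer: 17317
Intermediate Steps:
c = 32977 (c = Add(4, Mul(-1, Add(-19355, Mul(-1, 13618)))) = Add(4, Mul(-1, Add(-19355, -13618))) = Add(4, Mul(-1, -32973)) = Add(4, 32973) = 32977)
Add(c, a) = Add(32977, -15660) = 17317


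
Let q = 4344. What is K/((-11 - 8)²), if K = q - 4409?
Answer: -65/361 ≈ -0.18006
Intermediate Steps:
K = -65 (K = 4344 - 4409 = -65)
K/((-11 - 8)²) = -65/(-11 - 8)² = -65/((-19)²) = -65/361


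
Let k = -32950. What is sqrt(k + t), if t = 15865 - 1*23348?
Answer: I*sqrt(40433) ≈ 201.08*I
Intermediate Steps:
t = -7483 (t = 15865 - 23348 = -7483)
sqrt(k + t) = sqrt(-32950 - 7483) = sqrt(-40433) = I*sqrt(40433)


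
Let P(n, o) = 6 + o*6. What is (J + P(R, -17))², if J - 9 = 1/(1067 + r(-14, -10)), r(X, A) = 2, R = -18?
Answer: 8649372004/1142761 ≈ 7568.8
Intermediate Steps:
P(n, o) = 6 + 6*o
J = 9622/1069 (J = 9 + 1/(1067 + 2) = 9 + 1/1069 = 9622/1069 ≈ 9.0009)
(J + P(R, -17))² = (9622/1069 + (6 + 6*(-17)))² = (9622/1069 + (6 - 102))² = (9622/1069 - 96)² = (-93002/1069)² = 8649372004/1142761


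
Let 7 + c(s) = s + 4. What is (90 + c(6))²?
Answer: 8649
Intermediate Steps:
c(s) = -3 + s (c(s) = -7 + (s + 4) = -7 + (4 + s) = -3 + s)
(90 + c(6))² = (90 + (-3 + 6))² = (90 + 3)² = 93² = 8649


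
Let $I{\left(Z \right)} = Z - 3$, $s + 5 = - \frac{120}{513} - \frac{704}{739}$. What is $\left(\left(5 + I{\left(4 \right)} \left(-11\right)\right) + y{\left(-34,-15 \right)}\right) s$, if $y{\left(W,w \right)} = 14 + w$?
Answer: $\frac{5472523}{126369} \approx 43.306$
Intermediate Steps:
$s = - \frac{781789}{126369}$ ($s = -5 - \left(\frac{40}{171} + \frac{704}{739}\right) = -5 - \frac{149944}{126369} = - \frac{781789}{126369} \approx -6.1866$)
$I{\left(Z \right)} = -3 + Z$
$\left(\left(5 + I{\left(4 \right)} \left(-11\right)\right) + y{\left(-34,-15 \right)}\right) s = \left(\left(5 + \left(-3 + 4\right) \left(-11\right)\right) + \left(14 - 15\right)\right) \left(- \frac{781789}{126369}\right) = \left(\left(5 + 1 \left(-11\right)\right) - 1\right) \left(- \frac{781789}{126369}\right) = \left(\left(5 - 11\right) - 1\right) \left(- \frac{781789}{126369}\right) = \left(-6 - 1\right) \left(- \frac{781789}{126369}\right) = \left(-7\right) \left(- \frac{781789}{126369}\right) = \frac{5472523}{126369}$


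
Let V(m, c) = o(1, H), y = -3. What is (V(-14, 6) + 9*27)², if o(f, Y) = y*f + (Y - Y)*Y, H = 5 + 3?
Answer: 57600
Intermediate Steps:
H = 8
o(f, Y) = -3*f (o(f, Y) = -3*f + (Y - Y)*Y = -3*f + 0*Y = -3*f + 0 = -3*f)
V(m, c) = -3 (V(m, c) = -3*1 = -3)
(V(-14, 6) + 9*27)² = (-3 + 9*27)² = (-3 + 243)² = 240² = 57600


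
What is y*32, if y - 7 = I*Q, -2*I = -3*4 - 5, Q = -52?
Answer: -13920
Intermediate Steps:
I = 17/2 (I = -(-3*4 - 5)/2 = -(-12 - 5)/2 = -1/2*(-17) = 17/2 ≈ 8.5000)
y = -435 (y = 7 + (17/2)*(-52) = 7 - 442 = -435)
y*32 = -435*32 = -13920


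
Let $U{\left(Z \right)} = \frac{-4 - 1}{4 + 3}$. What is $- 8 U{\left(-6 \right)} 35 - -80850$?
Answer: $81050$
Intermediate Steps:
$U{\left(Z \right)} = - \frac{5}{7}$
$- 8 U{\left(-6 \right)} 35 - -80850 = \left(-8\right) \left(- \frac{5}{7}\right) 35 - -80850 = \frac{40}{7} \cdot 35 + 80850 = 200 + 80850 = 81050$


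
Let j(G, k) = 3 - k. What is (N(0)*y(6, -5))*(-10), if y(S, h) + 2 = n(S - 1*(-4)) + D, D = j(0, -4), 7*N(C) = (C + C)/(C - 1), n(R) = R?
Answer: 0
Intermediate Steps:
N(C) = 2*C/(7*(-1 + C)) (N(C) = ((C + C)/(C - 1))/7 = ((2*C)/(-1 + C))/7 = (2*C/(-1 + C))/7 = 2*C/(7*(-1 + C)))
D = 7 (D = 3 - 1*(-4) = 3 + 4 = 7)
y(S, h) = 9 + S (y(S, h) = -2 + ((S - 1*(-4)) + 7) = -2 + ((S + 4) + 7) = -2 + ((4 + S) + 7) = -2 + (11 + S) = 9 + S)
(N(0)*y(6, -5))*(-10) = (((2/7)*0/(-1 + 0))*(9 + 6))*(-10) = (((2/7)*0/(-1))*15)*(-10) = (((2/7)*0*(-1))*15)*(-10) = (0*15)*(-10) = 0*(-10) = 0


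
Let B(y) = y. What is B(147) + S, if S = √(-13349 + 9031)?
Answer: 147 + I*√4318 ≈ 147.0 + 65.712*I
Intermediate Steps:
S = I*√4318 (S = √(-4318) = I*√4318 ≈ 65.711*I)
B(147) + S = 147 + I*√4318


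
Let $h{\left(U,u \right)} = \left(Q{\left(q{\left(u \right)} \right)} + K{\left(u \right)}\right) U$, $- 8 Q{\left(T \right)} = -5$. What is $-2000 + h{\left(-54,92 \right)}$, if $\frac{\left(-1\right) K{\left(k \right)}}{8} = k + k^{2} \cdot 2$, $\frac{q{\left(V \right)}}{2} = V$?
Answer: $\frac{29402425}{4} \approx 7.3506 \cdot 10^{6}$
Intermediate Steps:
$q{\left(V \right)} = 2 V$
$Q{\left(T \right)} = \frac{5}{8}$ ($Q{\left(T \right)} = \left(- \frac{1}{8}\right) \left(-5\right) = \frac{5}{8}$)
$K{\left(k \right)} = - 16 k^{2} - 8 k$ ($K{\left(k \right)} = - 8 \left(k + k^{2} \cdot 2\right) = - 8 \left(k + 2 k^{2}\right) = - 16 k^{2} - 8 k$)
$h{\left(U,u \right)} = U \left(\frac{5}{8} - 8 u \left(1 + 2 u\right)\right)$ ($h{\left(U,u \right)} = \left(\frac{5}{8} - 8 u \left(1 + 2 u\right)\right) U = U \left(\frac{5}{8} - 8 u \left(1 + 2 u\right)\right)$)
$-2000 + h{\left(-54,92 \right)} = -2000 + \frac{1}{8} \left(-54\right) \left(5 - 128 \cdot 92^{2} - 5888\right) = -2000 + \frac{1}{8} \left(-54\right) \left(5 - 1083392 - 5888\right) = -2000 + \frac{1}{8} \left(-54\right) \left(-1089275\right) = -2000 + \frac{29410425}{4} = \frac{29402425}{4}$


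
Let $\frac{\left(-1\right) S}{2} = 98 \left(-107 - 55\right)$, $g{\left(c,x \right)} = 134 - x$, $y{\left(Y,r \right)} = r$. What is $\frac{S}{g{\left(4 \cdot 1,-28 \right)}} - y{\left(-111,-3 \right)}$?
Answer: $199$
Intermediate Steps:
$S = 31752$ ($S = - 2 \cdot 98 \left(-107 - 55\right) = - 2 \cdot 98 \left(-162\right) = \left(-2\right) \left(-15876\right) = 31752$)
$\frac{S}{g{\left(4 \cdot 1,-28 \right)}} - y{\left(-111,-3 \right)} = \frac{31752}{134 - -28} - -3 = \frac{31752}{134 + 28} + 3 = \frac{31752}{162} + 3 = 31752 \cdot \frac{1}{162} + 3 = 196 + 3 = 199$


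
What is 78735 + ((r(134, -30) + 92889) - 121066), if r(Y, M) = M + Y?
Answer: 50662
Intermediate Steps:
78735 + ((r(134, -30) + 92889) - 121066) = 78735 + (((-30 + 134) + 92889) - 121066) = 78735 + ((104 + 92889) - 121066) = 78735 + (92993 - 121066) = 78735 - 28073 = 50662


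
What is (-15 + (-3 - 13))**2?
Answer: 961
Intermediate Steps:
(-15 + (-3 - 13))**2 = (-15 - 16)**2 = (-31)**2 = 961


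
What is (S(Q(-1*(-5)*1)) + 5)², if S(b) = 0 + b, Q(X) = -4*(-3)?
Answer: 289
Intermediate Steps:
Q(X) = 12
S(b) = b
(S(Q(-1*(-5)*1)) + 5)² = (12 + 5)² = 17² = 289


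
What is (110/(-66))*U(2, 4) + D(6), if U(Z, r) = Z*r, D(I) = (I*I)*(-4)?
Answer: -472/3 ≈ -157.33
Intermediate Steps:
D(I) = -4*I**2 (D(I) = I**2*(-4) = -4*I**2)
(110/(-66))*U(2, 4) + D(6) = (110/(-66))*(2*4) - 4*6**2 = (110*(-1/66))*8 - 4*36 = -5/3*8 - 144 = -40/3 - 144 = -472/3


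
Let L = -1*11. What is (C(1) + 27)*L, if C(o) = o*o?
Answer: -308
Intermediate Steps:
C(o) = o²
L = -11
(C(1) + 27)*L = (1² + 27)*(-11) = (1 + 27)*(-11) = 28*(-11) = -308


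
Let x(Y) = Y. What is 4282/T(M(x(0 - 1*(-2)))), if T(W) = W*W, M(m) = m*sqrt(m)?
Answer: 2141/4 ≈ 535.25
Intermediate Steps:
M(m) = m**(3/2)
T(W) = W**2
4282/T(M(x(0 - 1*(-2)))) = 4282/(((0 - 1*(-2))**(3/2))**2) = 4282/(((0 + 2)**(3/2))**2) = 4282/((2**(3/2))**2) = 4282/((2*sqrt(2))**2) = 4282/8 = 4282*(1/8) = 2141/4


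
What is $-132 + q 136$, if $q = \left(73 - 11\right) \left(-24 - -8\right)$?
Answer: $-135044$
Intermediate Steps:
$q = -992$ ($q = 62 \left(-24 + \left(10 - 2\right)\right) = 62 \left(-24 + 8\right) = 62 \left(-16\right) = -992$)
$-132 + q 136 = -132 - 134912 = -135044$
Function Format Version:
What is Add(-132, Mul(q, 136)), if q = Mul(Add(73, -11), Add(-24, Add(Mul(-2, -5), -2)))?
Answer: -135044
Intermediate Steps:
q = -992 (q = Mul(62, Add(-24, Add(10, -2))) = Mul(62, Add(-24, 8)) = Mul(62, -16) = -992)
Add(-132, Mul(q, 136)) = Add(-132, Mul(-992, 136)) = Add(-132, -134912) = -135044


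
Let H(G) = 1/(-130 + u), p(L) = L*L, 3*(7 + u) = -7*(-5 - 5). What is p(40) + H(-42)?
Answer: 545597/341 ≈ 1600.0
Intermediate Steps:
u = 49/3 (u = -7 + (-7*(-5 - 5))/3 = -7 + (-7*(-10))/3 = -7 + (1/3)*70 = -7 + 70/3 = 49/3 ≈ 16.333)
p(L) = L**2
H(G) = -3/341 (H(G) = 1/(-130 + 49/3) = 1/(-341/3) = -3/341)
p(40) + H(-42) = 40**2 - 3/341 = 1600 - 3/341 = 545597/341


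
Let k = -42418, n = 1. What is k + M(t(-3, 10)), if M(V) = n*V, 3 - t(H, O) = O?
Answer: -42425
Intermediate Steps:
t(H, O) = 3 - O
M(V) = V (M(V) = 1*V = V)
k + M(t(-3, 10)) = -42418 + (3 - 1*10) = -42418 + (3 - 10) = -42418 - 7 = -42425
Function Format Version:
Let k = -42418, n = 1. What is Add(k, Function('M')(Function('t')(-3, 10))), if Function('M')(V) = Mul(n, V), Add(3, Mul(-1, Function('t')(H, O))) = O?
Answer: -42425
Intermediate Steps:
Function('t')(H, O) = Add(3, Mul(-1, O))
Function('M')(V) = V (Function('M')(V) = Mul(1, V) = V)
Add(k, Function('M')(Function('t')(-3, 10))) = Add(-42418, Add(3, Mul(-1, 10))) = Add(-42418, Add(3, -10)) = Add(-42418, -7) = -42425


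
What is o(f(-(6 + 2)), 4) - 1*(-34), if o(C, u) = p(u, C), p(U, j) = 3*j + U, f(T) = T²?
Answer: 230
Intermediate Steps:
p(U, j) = U + 3*j
o(C, u) = u + 3*C
o(f(-(6 + 2)), 4) - 1*(-34) = (4 + 3*(-(6 + 2))²) - 1*(-34) = (4 + 3*(-1*8)²) + 34 = (4 + 3*(-8)²) + 34 = (4 + 3*64) + 34 = (4 + 192) + 34 = 196 + 34 = 230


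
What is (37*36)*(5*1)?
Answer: 6660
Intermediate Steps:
(37*36)*(5*1) = 1332*5 = 6660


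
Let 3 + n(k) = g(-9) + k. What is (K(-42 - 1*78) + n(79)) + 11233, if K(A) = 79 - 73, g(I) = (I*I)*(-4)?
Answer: 10991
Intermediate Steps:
g(I) = -4*I**2 (g(I) = I**2*(-4) = -4*I**2)
n(k) = -327 + k (n(k) = -3 + (-4*(-9)**2 + k) = -3 + (-4*81 + k) = -3 + (-324 + k) = -327 + k)
K(A) = 6
(K(-42 - 1*78) + n(79)) + 11233 = (6 + (-327 + 79)) + 11233 = (6 - 248) + 11233 = -242 + 11233 = 10991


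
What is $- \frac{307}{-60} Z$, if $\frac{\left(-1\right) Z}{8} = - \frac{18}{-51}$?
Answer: $- \frac{1228}{85} \approx -14.447$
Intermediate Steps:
$Z = - \frac{48}{17}$ ($Z = - 8 \left(- \frac{18}{-51}\right) = - 8 \left(\left(-18\right) \left(- \frac{1}{51}\right)\right) = \left(-8\right) \frac{6}{17} = - \frac{48}{17} \approx -2.8235$)
$- \frac{307}{-60} Z = - \frac{307}{-60} \left(- \frac{48}{17}\right) = \left(-307\right) \left(- \frac{1}{60}\right) \left(- \frac{48}{17}\right) = \frac{307}{60} \left(- \frac{48}{17}\right) = - \frac{1228}{85}$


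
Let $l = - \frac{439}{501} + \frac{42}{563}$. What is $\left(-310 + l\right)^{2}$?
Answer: $\frac{7685265313266025}{79559535969} \approx 96598.0$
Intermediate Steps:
$l = - \frac{226115}{282063}$ ($l = \left(-439\right) \frac{1}{501} + 42 \cdot \frac{1}{563} = - \frac{439}{501} + \frac{42}{563} = - \frac{226115}{282063} \approx -0.80165$)
$\left(-310 + l\right)^{2} = \left(-310 - \frac{226115}{282063}\right)^{2} = \left(- \frac{87665645}{282063}\right)^{2} = \frac{7685265313266025}{79559535969}$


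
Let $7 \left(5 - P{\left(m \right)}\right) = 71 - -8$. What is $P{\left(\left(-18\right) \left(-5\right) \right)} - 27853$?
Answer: $- \frac{195015}{7} \approx -27859.0$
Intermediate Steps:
$P{\left(m \right)} = - \frac{44}{7}$ ($P{\left(m \right)} = 5 - \frac{71 - -8}{7} = 5 - \frac{71 + 8}{7} = 5 - \frac{79}{7} = - \frac{44}{7}$)
$P{\left(\left(-18\right) \left(-5\right) \right)} - 27853 = - \frac{44}{7} - 27853 = - \frac{195015}{7}$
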